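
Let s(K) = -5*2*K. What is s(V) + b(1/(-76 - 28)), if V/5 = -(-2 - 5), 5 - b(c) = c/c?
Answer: -346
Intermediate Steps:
b(c) = 4 (b(c) = 5 - c/c = 5 - 1*1 = 5 - 1 = 4)
V = 35 (V = 5*(-(-2 - 5)) = 5*(-1*(-7)) = 5*7 = 35)
s(K) = -10*K
s(V) + b(1/(-76 - 28)) = -10*35 + 4 = -350 + 4 = -346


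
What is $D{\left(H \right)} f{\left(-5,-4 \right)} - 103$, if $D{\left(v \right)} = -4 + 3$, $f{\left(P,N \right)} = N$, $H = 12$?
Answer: $-99$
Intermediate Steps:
$D{\left(v \right)} = -1$
$D{\left(H \right)} f{\left(-5,-4 \right)} - 103 = \left(-1\right) \left(-4\right) - 103 = 4 - 103 = -99$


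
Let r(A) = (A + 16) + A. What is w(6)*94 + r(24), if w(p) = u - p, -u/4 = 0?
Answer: -500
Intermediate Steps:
u = 0 (u = -4*0 = 0)
r(A) = 16 + 2*A (r(A) = (16 + A) + A = 16 + 2*A)
w(p) = -p (w(p) = 0 - p = -p)
w(6)*94 + r(24) = -1*6*94 + (16 + 2*24) = -6*94 + (16 + 48) = -564 + 64 = -500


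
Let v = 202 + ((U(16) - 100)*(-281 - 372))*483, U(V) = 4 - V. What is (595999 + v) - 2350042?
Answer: 33570847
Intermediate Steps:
v = 35324890 (v = 202 + (((4 - 1*16) - 100)*(-281 - 372))*483 = 202 + (((4 - 16) - 100)*(-653))*483 = 202 + ((-12 - 100)*(-653))*483 = 202 - 112*(-653)*483 = 202 + 73136*483 = 202 + 35324688 = 35324890)
(595999 + v) - 2350042 = (595999 + 35324890) - 2350042 = 35920889 - 2350042 = 33570847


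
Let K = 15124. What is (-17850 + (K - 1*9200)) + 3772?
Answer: -8154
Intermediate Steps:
(-17850 + (K - 1*9200)) + 3772 = (-17850 + (15124 - 1*9200)) + 3772 = (-17850 + (15124 - 9200)) + 3772 = (-17850 + 5924) + 3772 = -11926 + 3772 = -8154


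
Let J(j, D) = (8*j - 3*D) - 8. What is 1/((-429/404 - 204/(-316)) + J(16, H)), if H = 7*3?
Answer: 31916/1805925 ≈ 0.017673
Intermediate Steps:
H = 21
J(j, D) = -8 - 3*D + 8*j (J(j, D) = (-3*D + 8*j) - 8 = -8 - 3*D + 8*j)
1/((-429/404 - 204/(-316)) + J(16, H)) = 1/((-429/404 - 204/(-316)) + (-8 - 3*21 + 8*16)) = 1/((-429*1/404 - 204*(-1/316)) + (-8 - 63 + 128)) = 1/((-429/404 + 51/79) + 57) = 1/(-13287/31916 + 57) = 1/(1805925/31916) = 31916/1805925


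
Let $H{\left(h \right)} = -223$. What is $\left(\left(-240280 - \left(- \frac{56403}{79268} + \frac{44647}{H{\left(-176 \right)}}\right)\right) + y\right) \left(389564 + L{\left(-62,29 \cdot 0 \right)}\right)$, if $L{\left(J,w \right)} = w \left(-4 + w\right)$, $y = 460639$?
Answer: $\frac{54243805368148933}{631313} \approx 8.5922 \cdot 10^{10}$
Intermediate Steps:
$\left(\left(-240280 - \left(- \frac{56403}{79268} + \frac{44647}{H{\left(-176 \right)}}\right)\right) + y\right) \left(389564 + L{\left(-62,29 \cdot 0 \right)}\right) = \left(\left(-240280 - \left(- \frac{56403}{79268} + \frac{44647}{-223}\right)\right) + 460639\right) \left(389564 + 29 \cdot 0 \left(-4 + 29 \cdot 0\right)\right) = \left(\left(-240280 - \left(\left(-56403\right) \frac{1}{79268} + 44647 \left(- \frac{1}{223}\right)\right)\right) + 460639\right) \left(389564 + 0 \left(-4 + 0\right)\right) = \left(\left(-240280 - \left(- \frac{56403}{79268} - \frac{44647}{223}\right)\right) + 460639\right) \left(389564 + 0 \left(-4\right)\right) = \left(\left(-240280 - - \frac{3551656265}{17676764}\right) + 460639\right) \left(389564 + 0\right) = \left(\left(-240280 + \frac{3551656265}{17676764}\right) + 460639\right) 389564 = \left(- \frac{4243821197655}{17676764} + 460639\right) 389564 = \frac{3898785694541}{17676764} \cdot 389564 = \frac{54243805368148933}{631313}$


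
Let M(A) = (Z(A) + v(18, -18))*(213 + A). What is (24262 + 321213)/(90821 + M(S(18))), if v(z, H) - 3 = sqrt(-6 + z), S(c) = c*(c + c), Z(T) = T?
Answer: 56254730675/106056119593 - 297453975*sqrt(3)/212112239186 ≈ 0.52800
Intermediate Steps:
S(c) = 2*c**2 (S(c) = c*(2*c) = 2*c**2)
v(z, H) = 3 + sqrt(-6 + z)
M(A) = (213 + A)*(3 + A + 2*sqrt(3)) (M(A) = (A + (3 + sqrt(-6 + 18)))*(213 + A) = (A + (3 + sqrt(12)))*(213 + A) = (A + (3 + 2*sqrt(3)))*(213 + A) = (3 + A + 2*sqrt(3))*(213 + A) = (213 + A)*(3 + A + 2*sqrt(3)))
(24262 + 321213)/(90821 + M(S(18))) = (24262 + 321213)/(90821 + (639 + (2*18**2)**2 + 216*(2*18**2) + 426*sqrt(3) + 2*(2*18**2)*sqrt(3))) = 345475/(90821 + (639 + (2*324)**2 + 216*(2*324) + 426*sqrt(3) + 2*(2*324)*sqrt(3))) = 345475/(90821 + (639 + 648**2 + 216*648 + 426*sqrt(3) + 2*648*sqrt(3))) = 345475/(90821 + (639 + 419904 + 139968 + 426*sqrt(3) + 1296*sqrt(3))) = 345475/(90821 + (560511 + 1722*sqrt(3))) = 345475/(651332 + 1722*sqrt(3))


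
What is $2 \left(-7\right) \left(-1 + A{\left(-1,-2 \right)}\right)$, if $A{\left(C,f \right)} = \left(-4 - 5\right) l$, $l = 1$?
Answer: $140$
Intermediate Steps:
$A{\left(C,f \right)} = -9$ ($A{\left(C,f \right)} = \left(-4 - 5\right) 1 = \left(-9\right) 1 = -9$)
$2 \left(-7\right) \left(-1 + A{\left(-1,-2 \right)}\right) = 2 \left(-7\right) \left(-1 - 9\right) = \left(-14\right) \left(-10\right) = 140$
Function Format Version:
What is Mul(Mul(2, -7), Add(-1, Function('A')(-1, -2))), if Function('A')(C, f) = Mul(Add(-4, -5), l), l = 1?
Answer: 140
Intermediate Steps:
Function('A')(C, f) = -9 (Function('A')(C, f) = Mul(Add(-4, -5), 1) = Mul(-9, 1) = -9)
Mul(Mul(2, -7), Add(-1, Function('A')(-1, -2))) = Mul(Mul(2, -7), Add(-1, -9)) = Mul(-14, -10) = 140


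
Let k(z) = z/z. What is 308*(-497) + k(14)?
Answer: -153075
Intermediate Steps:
k(z) = 1
308*(-497) + k(14) = 308*(-497) + 1 = -153076 + 1 = -153075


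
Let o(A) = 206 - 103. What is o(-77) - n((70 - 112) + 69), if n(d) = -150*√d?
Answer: 103 + 450*√3 ≈ 882.42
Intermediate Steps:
o(A) = 103
o(-77) - n((70 - 112) + 69) = 103 - (-150)*√((70 - 112) + 69) = 103 - (-150)*√(-42 + 69) = 103 - (-150)*√27 = 103 - (-150)*3*√3 = 103 - (-450)*√3 = 103 + 450*√3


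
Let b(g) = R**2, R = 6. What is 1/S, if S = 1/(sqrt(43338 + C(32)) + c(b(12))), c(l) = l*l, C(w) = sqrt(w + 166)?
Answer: 1296 + sqrt(43338 + 3*sqrt(22)) ≈ 1504.2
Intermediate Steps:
C(w) = sqrt(166 + w)
b(g) = 36 (b(g) = 6**2 = 36)
c(l) = l**2
S = 1/(1296 + sqrt(43338 + 3*sqrt(22))) (S = 1/(sqrt(43338 + sqrt(166 + 32)) + 36**2) = 1/(sqrt(43338 + sqrt(198)) + 1296) = 1/(sqrt(43338 + 3*sqrt(22)) + 1296) = 1/(1296 + sqrt(43338 + 3*sqrt(22))) ≈ 0.00066480)
1/S = 1/(1/(1296 + sqrt(43338 + 3*sqrt(22)))) = 1296 + sqrt(43338 + 3*sqrt(22))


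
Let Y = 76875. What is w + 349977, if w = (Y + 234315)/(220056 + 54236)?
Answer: 47998101237/137146 ≈ 3.4998e+5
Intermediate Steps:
w = 155595/137146 (w = (76875 + 234315)/(220056 + 54236) = 311190/274292 = 311190*(1/274292) = 155595/137146 ≈ 1.1345)
w + 349977 = 155595/137146 + 349977 = 47998101237/137146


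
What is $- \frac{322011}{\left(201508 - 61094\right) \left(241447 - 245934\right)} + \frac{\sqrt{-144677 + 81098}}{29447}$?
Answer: $\frac{322011}{630037618} + \frac{i \sqrt{63579}}{29447} \approx 0.0005111 + 0.0085628 i$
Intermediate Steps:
$- \frac{322011}{\left(201508 - 61094\right) \left(241447 - 245934\right)} + \frac{\sqrt{-144677 + 81098}}{29447} = - \frac{322011}{140414 \left(-4487\right)} + \sqrt{-63579} \cdot \frac{1}{29447} = - \frac{322011}{-630037618} + i \sqrt{63579} \cdot \frac{1}{29447} = \left(-322011\right) \left(- \frac{1}{630037618}\right) + \frac{i \sqrt{63579}}{29447} = \frac{322011}{630037618} + \frac{i \sqrt{63579}}{29447}$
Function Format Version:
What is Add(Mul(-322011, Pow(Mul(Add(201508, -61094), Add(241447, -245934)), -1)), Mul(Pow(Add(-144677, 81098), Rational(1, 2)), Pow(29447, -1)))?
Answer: Add(Rational(322011, 630037618), Mul(Rational(1, 29447), I, Pow(63579, Rational(1, 2)))) ≈ Add(0.00051110, Mul(0.0085628, I))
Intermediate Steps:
Add(Mul(-322011, Pow(Mul(Add(201508, -61094), Add(241447, -245934)), -1)), Mul(Pow(Add(-144677, 81098), Rational(1, 2)), Pow(29447, -1))) = Add(Mul(-322011, Pow(Mul(140414, -4487), -1)), Mul(Pow(-63579, Rational(1, 2)), Rational(1, 29447))) = Add(Mul(-322011, Pow(-630037618, -1)), Mul(Mul(I, Pow(63579, Rational(1, 2))), Rational(1, 29447))) = Add(Mul(-322011, Rational(-1, 630037618)), Mul(Rational(1, 29447), I, Pow(63579, Rational(1, 2)))) = Add(Rational(322011, 630037618), Mul(Rational(1, 29447), I, Pow(63579, Rational(1, 2))))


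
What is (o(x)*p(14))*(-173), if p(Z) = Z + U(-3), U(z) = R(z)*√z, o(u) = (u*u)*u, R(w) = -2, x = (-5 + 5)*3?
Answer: 0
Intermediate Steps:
x = 0 (x = 0*3 = 0)
o(u) = u³ (o(u) = u²*u = u³)
U(z) = -2*√z
p(Z) = Z - 2*I*√3
(o(x)*p(14))*(-173) = (0³*(14 - 2*I*√3))*(-173) = (0*(14 - 2*I*√3))*(-173) = 0*(-173) = 0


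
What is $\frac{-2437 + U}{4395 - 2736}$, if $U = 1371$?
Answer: $- \frac{1066}{1659} \approx -0.64256$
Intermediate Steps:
$\frac{-2437 + U}{4395 - 2736} = \frac{-2437 + 1371}{4395 - 2736} = - \frac{1066}{1659}$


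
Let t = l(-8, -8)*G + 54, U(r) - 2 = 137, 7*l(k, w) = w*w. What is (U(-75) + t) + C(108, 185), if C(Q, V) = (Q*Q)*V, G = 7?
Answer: 2158097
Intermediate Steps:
l(k, w) = w²/7 (l(k, w) = (w*w)/7 = w²/7)
U(r) = 139 (U(r) = 2 + 137 = 139)
t = 118 (t = ((⅐)*(-8)²)*7 + 54 = ((⅐)*64)*7 + 54 = (64/7)*7 + 54 = 64 + 54 = 118)
C(Q, V) = V*Q² (C(Q, V) = Q²*V = V*Q²)
(U(-75) + t) + C(108, 185) = (139 + 118) + 185*108² = 257 + 185*11664 = 257 + 2157840 = 2158097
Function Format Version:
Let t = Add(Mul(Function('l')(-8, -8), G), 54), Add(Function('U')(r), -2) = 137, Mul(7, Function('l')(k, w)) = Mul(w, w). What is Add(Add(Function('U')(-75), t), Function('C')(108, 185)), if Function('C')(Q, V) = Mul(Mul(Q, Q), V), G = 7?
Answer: 2158097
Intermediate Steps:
Function('l')(k, w) = Mul(Rational(1, 7), Pow(w, 2)) (Function('l')(k, w) = Mul(Rational(1, 7), Mul(w, w)) = Mul(Rational(1, 7), Pow(w, 2)))
Function('U')(r) = 139 (Function('U')(r) = Add(2, 137) = 139)
t = 118 (t = Add(Mul(Mul(Rational(1, 7), Pow(-8, 2)), 7), 54) = Add(Mul(Mul(Rational(1, 7), 64), 7), 54) = Add(Mul(Rational(64, 7), 7), 54) = Add(64, 54) = 118)
Function('C')(Q, V) = Mul(V, Pow(Q, 2)) (Function('C')(Q, V) = Mul(Pow(Q, 2), V) = Mul(V, Pow(Q, 2)))
Add(Add(Function('U')(-75), t), Function('C')(108, 185)) = Add(Add(139, 118), Mul(185, Pow(108, 2))) = Add(257, Mul(185, 11664)) = Add(257, 2157840) = 2158097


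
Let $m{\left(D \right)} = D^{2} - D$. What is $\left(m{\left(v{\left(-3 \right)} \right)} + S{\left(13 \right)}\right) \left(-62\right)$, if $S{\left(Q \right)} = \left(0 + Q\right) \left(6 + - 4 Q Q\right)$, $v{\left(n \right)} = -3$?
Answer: $539276$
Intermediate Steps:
$S{\left(Q \right)} = Q \left(6 - 4 Q^{2}\right)$
$\left(m{\left(v{\left(-3 \right)} \right)} + S{\left(13 \right)}\right) \left(-62\right) = \left(- 3 \left(-1 - 3\right) + \left(- 4 \cdot 13^{3} + 6 \cdot 13\right)\right) \left(-62\right) = \left(\left(-3\right) \left(-4\right) + \left(\left(-4\right) 2197 + 78\right)\right) \left(-62\right) = \left(12 + \left(-8788 + 78\right)\right) \left(-62\right) = \left(12 - 8710\right) \left(-62\right) = \left(-8698\right) \left(-62\right) = 539276$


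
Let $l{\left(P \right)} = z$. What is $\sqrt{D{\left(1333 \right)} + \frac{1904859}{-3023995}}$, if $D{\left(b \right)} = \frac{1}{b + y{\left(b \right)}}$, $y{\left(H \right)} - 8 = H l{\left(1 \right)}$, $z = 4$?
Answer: $\frac{4 i \sqrt{16027391236594049195}}{20179118635} \approx 0.79358 i$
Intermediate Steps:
$l{\left(P \right)} = 4$
$y{\left(H \right)} = 8 + 4 H$ ($y{\left(H \right)} = 8 + H 4 = 8 + 4 H$)
$D{\left(b \right)} = \frac{1}{8 + 5 b}$ ($D{\left(b \right)} = \frac{1}{b + \left(8 + 4 b\right)} = \frac{1}{8 + 5 b}$)
$\sqrt{D{\left(1333 \right)} + \frac{1904859}{-3023995}} = \sqrt{\frac{1}{8 + 5 \cdot 1333} + \frac{1904859}{-3023995}} = \sqrt{\frac{1}{8 + 6665} + 1904859 \left(- \frac{1}{3023995}\right)} = \sqrt{\frac{1}{6673} - \frac{1904859}{3023995}} = \sqrt{- \frac{12708100112}{20179118635}} = \frac{4 i \sqrt{16027391236594049195}}{20179118635}$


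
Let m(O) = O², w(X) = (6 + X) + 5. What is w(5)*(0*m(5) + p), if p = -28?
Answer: -448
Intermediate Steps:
w(X) = 11 + X
w(5)*(0*m(5) + p) = (11 + 5)*(0*5² - 28) = 16*(0*25 - 28) = 16*(0 - 28) = 16*(-28) = -448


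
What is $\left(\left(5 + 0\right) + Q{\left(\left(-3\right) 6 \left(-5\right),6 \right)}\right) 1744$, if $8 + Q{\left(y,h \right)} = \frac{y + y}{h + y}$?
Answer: $-1962$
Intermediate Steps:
$Q{\left(y,h \right)} = -8 + \frac{2 y}{h + y}$ ($Q{\left(y,h \right)} = -8 + \frac{y + y}{h + y} = -8 + \frac{2 y}{h + y}$)
$\left(\left(5 + 0\right) + Q{\left(\left(-3\right) 6 \left(-5\right),6 \right)}\right) 1744 = \left(\left(5 + 0\right) + \frac{2 \left(\left(-4\right) 6 - 3 \left(-3\right) 6 \left(-5\right)\right)}{6 + \left(-3\right) 6 \left(-5\right)}\right) 1744 = \left(5 + \frac{2 \left(-24 - 3 \left(\left(-18\right) \left(-5\right)\right)\right)}{6 - -90}\right) 1744 = \left(5 + \frac{2 \left(-24 - 270\right)}{6 + 90}\right) 1744 = \left(5 + \frac{2 \left(-24 - 270\right)}{96}\right) 1744 = \left(5 + 2 \cdot \frac{1}{96} \left(-294\right)\right) 1744 = \left(5 - \frac{49}{8}\right) 1744 = \left(- \frac{9}{8}\right) 1744 = -1962$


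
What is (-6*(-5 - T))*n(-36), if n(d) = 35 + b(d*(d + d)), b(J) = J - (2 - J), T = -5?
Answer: 0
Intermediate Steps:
b(J) = -2 + 2*J (b(J) = J + (-2 + J) = -2 + 2*J)
n(d) = 33 + 4*d² (n(d) = 35 + (-2 + 2*(d*(d + d))) = 35 + (-2 + 2*(d*(2*d))) = 35 + (-2 + 2*(2*d²)) = 35 + (-2 + 4*d²) = 33 + 4*d²)
(-6*(-5 - T))*n(-36) = (-6*(-5 - 1*(-5)))*(33 + 4*(-36)²) = (-6*(-5 + 5))*(33 + 4*1296) = (-6*0)*(33 + 5184) = 0*5217 = 0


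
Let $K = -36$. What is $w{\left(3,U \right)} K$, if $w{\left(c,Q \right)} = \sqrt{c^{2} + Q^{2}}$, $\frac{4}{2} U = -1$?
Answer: $- 18 \sqrt{37} \approx -109.49$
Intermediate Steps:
$U = - \frac{1}{2}$ ($U = \frac{1}{2} \left(-1\right) = - \frac{1}{2} \approx -0.5$)
$w{\left(c,Q \right)} = \sqrt{Q^{2} + c^{2}}$
$w{\left(3,U \right)} K = \sqrt{\left(- \frac{1}{2}\right)^{2} + 3^{2}} \left(-36\right) = \sqrt{\frac{1}{4} + 9} \left(-36\right) = \sqrt{\frac{37}{4}} \left(-36\right) = \frac{\sqrt{37}}{2} \left(-36\right) = - 18 \sqrt{37}$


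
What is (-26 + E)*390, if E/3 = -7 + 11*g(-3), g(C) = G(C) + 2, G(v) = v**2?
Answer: 123240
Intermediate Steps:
g(C) = 2 + C**2 (g(C) = C**2 + 2 = 2 + C**2)
E = 342 (E = 3*(-7 + 11*(2 + (-3)**2)) = 3*(-7 + 11*(2 + 9)) = 3*(-7 + 11*11) = 3*(-7 + 121) = 3*114 = 342)
(-26 + E)*390 = (-26 + 342)*390 = 316*390 = 123240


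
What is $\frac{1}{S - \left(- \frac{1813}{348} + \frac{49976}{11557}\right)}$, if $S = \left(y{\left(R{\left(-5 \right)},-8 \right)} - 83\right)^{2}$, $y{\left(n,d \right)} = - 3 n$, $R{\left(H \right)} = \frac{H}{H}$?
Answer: $\frac{4021836}{29749060249} \approx 0.00013519$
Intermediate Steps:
$R{\left(H \right)} = 1$
$S = 7396$ ($S = \left(\left(-3\right) 1 - 83\right)^{2} = \left(-3 - 83\right)^{2} = \left(-86\right)^{2} = 7396$)
$\frac{1}{S - \left(- \frac{1813}{348} + \frac{49976}{11557}\right)} = \frac{1}{7396 - \left(- \frac{1813}{348} + \frac{49976}{11557}\right)} = \frac{1}{7396 - - \frac{3561193}{4021836}} = \frac{1}{7396 + \left(\frac{1813}{348} - \frac{49976}{11557}\right)} = \frac{1}{7396 + \frac{3561193}{4021836}} = \frac{1}{\frac{29749060249}{4021836}} = \frac{4021836}{29749060249}$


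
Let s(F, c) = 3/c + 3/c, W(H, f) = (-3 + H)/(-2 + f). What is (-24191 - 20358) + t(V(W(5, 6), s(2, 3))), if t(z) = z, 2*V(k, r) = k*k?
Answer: -356391/8 ≈ -44549.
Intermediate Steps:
W(H, f) = (-3 + H)/(-2 + f)
s(F, c) = 6/c
V(k, r) = k²/2 (V(k, r) = (k*k)/2 = k²/2)
(-24191 - 20358) + t(V(W(5, 6), s(2, 3))) = (-24191 - 20358) + ((-3 + 5)/(-2 + 6))²/2 = -44549 + (2/4)²/2 = -44549 + ((¼)*2)²/2 = -44549 + (½)²/2 = -44549 + (½)*(¼) = -44549 + ⅛ = -356391/8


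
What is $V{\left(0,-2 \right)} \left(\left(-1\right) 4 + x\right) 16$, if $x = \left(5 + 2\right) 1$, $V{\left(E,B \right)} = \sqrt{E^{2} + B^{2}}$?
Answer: $96$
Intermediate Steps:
$V{\left(E,B \right)} = \sqrt{B^{2} + E^{2}}$
$x = 7$ ($x = 7 \cdot 1 = 7$)
$V{\left(0,-2 \right)} \left(\left(-1\right) 4 + x\right) 16 = \sqrt{\left(-2\right)^{2} + 0^{2}} \left(\left(-1\right) 4 + 7\right) 16 = \sqrt{4 + 0} \left(-4 + 7\right) 16 = \sqrt{4} \cdot 3 \cdot 16 = 2 \cdot 3 \cdot 16 = 6 \cdot 16 = 96$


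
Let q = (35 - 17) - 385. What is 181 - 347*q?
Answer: 127530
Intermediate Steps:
q = -367 (q = 18 - 385 = -367)
181 - 347*q = 181 - 347*(-367) = 181 + 127349 = 127530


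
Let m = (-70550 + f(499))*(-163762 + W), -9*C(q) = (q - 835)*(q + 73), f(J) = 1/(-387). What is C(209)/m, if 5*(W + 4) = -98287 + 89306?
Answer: 269180/160295038221 ≈ 1.6793e-6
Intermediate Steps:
W = -9001/5 (W = -4 + (-98287 + 89306)/5 = -4 + (1/5)*(-8981) = -4 - 8981/5 = -9001/5 ≈ -1800.2)
f(J) = -1/387
C(q) = -(-835 + q)*(73 + q)/9 (C(q) = -(q - 835)*(q + 73)/9 = -(-835 + q)*(73 + q)/9)
m = 2511288932129/215 (m = (-70550 - 1/387)*(-163762 - 9001/5) = -27302851/387*(-827811/5) = 2511288932129/215 ≈ 1.1680e+10)
C(209)/m = (60955/9 - 1/9*209**2 + (254/3)*209)/(2511288932129/215) = (60955/9 - 1/9*43681 + 53086/3)*(215/2511288932129) = (60955/9 - 43681/9 + 53086/3)*(215/2511288932129) = (58844/3)*(215/2511288932129) = 269180/160295038221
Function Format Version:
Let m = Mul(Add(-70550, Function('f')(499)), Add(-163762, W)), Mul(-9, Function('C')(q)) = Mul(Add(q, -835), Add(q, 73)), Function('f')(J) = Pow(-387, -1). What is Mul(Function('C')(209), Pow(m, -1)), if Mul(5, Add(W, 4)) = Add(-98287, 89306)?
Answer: Rational(269180, 160295038221) ≈ 1.6793e-6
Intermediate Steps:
W = Rational(-9001, 5) (W = Add(-4, Mul(Rational(1, 5), Add(-98287, 89306))) = Add(-4, Mul(Rational(1, 5), -8981)) = Add(-4, Rational(-8981, 5)) = Rational(-9001, 5) ≈ -1800.2)
Function('f')(J) = Rational(-1, 387)
Function('C')(q) = Mul(Rational(-1, 9), Add(-835, q), Add(73, q)) (Function('C')(q) = Mul(Rational(-1, 9), Mul(Add(q, -835), Add(q, 73))) = Mul(Rational(-1, 9), Mul(Add(-835, q), Add(73, q))) = Mul(Rational(-1, 9), Add(-835, q), Add(73, q)))
m = Rational(2511288932129, 215) (m = Mul(Add(-70550, Rational(-1, 387)), Add(-163762, Rational(-9001, 5))) = Mul(Rational(-27302851, 387), Rational(-827811, 5)) = Rational(2511288932129, 215) ≈ 1.1680e+10)
Mul(Function('C')(209), Pow(m, -1)) = Mul(Add(Rational(60955, 9), Mul(Rational(-1, 9), Pow(209, 2)), Mul(Rational(254, 3), 209)), Pow(Rational(2511288932129, 215), -1)) = Mul(Add(Rational(60955, 9), Mul(Rational(-1, 9), 43681), Rational(53086, 3)), Rational(215, 2511288932129)) = Mul(Add(Rational(60955, 9), Rational(-43681, 9), Rational(53086, 3)), Rational(215, 2511288932129)) = Mul(Rational(58844, 3), Rational(215, 2511288932129)) = Rational(269180, 160295038221)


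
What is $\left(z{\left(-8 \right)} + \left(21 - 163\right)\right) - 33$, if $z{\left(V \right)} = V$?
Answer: $-183$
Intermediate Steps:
$\left(z{\left(-8 \right)} + \left(21 - 163\right)\right) - 33 = \left(-8 + \left(21 - 163\right)\right) - 33 = \left(-8 - 142\right) - 33 = -150 - 33 = -183$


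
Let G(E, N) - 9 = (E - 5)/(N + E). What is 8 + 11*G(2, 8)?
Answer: 1037/10 ≈ 103.70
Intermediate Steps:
G(E, N) = 9 + (-5 + E)/(E + N) (G(E, N) = 9 + (E - 5)/(N + E) = 9 + (-5 + E)/(E + N))
8 + 11*G(2, 8) = 8 + 11*((-5 + 9*8 + 10*2)/(2 + 8)) = 8 + 11*((-5 + 72 + 20)/10) = 8 + 11*((1/10)*87) = 8 + 11*(87/10) = 8 + 957/10 = 1037/10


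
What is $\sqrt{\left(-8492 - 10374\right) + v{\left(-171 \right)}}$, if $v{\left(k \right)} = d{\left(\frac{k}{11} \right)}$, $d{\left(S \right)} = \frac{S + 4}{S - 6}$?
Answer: $\frac{i \sqrt{1059654255}}{237} \approx 137.35 i$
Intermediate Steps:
$d{\left(S \right)} = \frac{4 + S}{-6 + S}$
$v{\left(k \right)} = \frac{4 + \frac{k}{11}}{-6 + \frac{k}{11}}$
$\sqrt{\left(-8492 - 10374\right) + v{\left(-171 \right)}} = \sqrt{\left(-8492 - 10374\right) + \frac{44 - 171}{-66 - 171}} = \sqrt{-18866 + \frac{1}{-237} \left(-127\right)} = \sqrt{-18866 - - \frac{127}{237}} = \sqrt{-18866 + \frac{127}{237}} = \sqrt{- \frac{4471115}{237}} = \frac{i \sqrt{1059654255}}{237}$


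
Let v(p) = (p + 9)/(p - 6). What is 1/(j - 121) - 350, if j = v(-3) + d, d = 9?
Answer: -118303/338 ≈ -350.01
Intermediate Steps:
v(p) = (9 + p)/(-6 + p)
j = 25/3 (j = (9 - 3)/(-6 - 3) + 9 = 6/(-9) + 9 = -⅑*6 + 9 = -⅔ + 9 = 25/3 ≈ 8.3333)
1/(j - 121) - 350 = 1/(25/3 - 121) - 350 = 1/(-338/3) - 350 = -3/338 - 350 = -118303/338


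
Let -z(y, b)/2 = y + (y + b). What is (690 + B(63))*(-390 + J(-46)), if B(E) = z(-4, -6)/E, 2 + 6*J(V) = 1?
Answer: -7273487/27 ≈ -2.6939e+5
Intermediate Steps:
z(y, b) = -4*y - 2*b (z(y, b) = -2*(y + (y + b)) = -2*(y + (b + y)) = -2*(b + 2*y) = -4*y - 2*b)
J(V) = -⅙ (J(V) = -⅓ + (⅙)*1 = -⅓ + ⅙ = -⅙)
B(E) = 28/E (B(E) = (-4*(-4) - 2*(-6))/E = (16 + 12)/E = 28/E)
(690 + B(63))*(-390 + J(-46)) = (690 + 28/63)*(-390 - ⅙) = (690 + 28*(1/63))*(-2341/6) = (690 + 4/9)*(-2341/6) = (6214/9)*(-2341/6) = -7273487/27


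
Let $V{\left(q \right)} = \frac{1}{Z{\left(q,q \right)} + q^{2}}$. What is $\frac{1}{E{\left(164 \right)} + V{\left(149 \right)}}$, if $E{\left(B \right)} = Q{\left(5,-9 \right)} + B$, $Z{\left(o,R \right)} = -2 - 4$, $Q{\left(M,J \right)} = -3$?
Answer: $\frac{22195}{3573396} \approx 0.0062112$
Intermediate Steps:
$Z{\left(o,R \right)} = -6$
$V{\left(q \right)} = \frac{1}{-6 + q^{2}}$
$E{\left(B \right)} = -3 + B$
$\frac{1}{E{\left(164 \right)} + V{\left(149 \right)}} = \frac{1}{\left(-3 + 164\right) + \frac{1}{-6 + 149^{2}}} = \frac{1}{161 + \frac{1}{-6 + 22201}} = \frac{1}{161 + \frac{1}{22195}} = \frac{1}{\frac{3573396}{22195}} = \frac{22195}{3573396}$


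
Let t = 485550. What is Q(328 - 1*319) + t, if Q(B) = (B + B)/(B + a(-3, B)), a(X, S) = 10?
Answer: 9225468/19 ≈ 4.8555e+5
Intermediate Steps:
Q(B) = 2*B/(10 + B) (Q(B) = (B + B)/(B + 10) = (2*B)/(10 + B) = 2*B/(10 + B))
Q(328 - 1*319) + t = 2*(328 - 1*319)/(10 + (328 - 1*319)) + 485550 = 2*(328 - 319)/(10 + (328 - 319)) + 485550 = 2*9/(10 + 9) + 485550 = 2*9/19 + 485550 = 2*9*(1/19) + 485550 = 18/19 + 485550 = 9225468/19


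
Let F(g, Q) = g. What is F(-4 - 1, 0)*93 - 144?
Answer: -609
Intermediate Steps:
F(-4 - 1, 0)*93 - 144 = (-4 - 1)*93 - 144 = -5*93 - 144 = -465 - 144 = -609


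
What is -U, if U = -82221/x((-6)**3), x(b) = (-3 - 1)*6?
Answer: -27407/8 ≈ -3425.9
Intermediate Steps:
x(b) = -24 (x(b) = -4*6 = -24)
U = 27407/8 (U = -82221/(-24) = -82221*(-1/24) = 27407/8 ≈ 3425.9)
-U = -1*27407/8 = -27407/8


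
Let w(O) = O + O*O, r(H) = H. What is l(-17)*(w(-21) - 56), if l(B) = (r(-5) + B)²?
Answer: 176176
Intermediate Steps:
w(O) = O + O²
l(B) = (-5 + B)²
l(-17)*(w(-21) - 56) = (-5 - 17)²*(-21*(1 - 21) - 56) = (-22)²*(-21*(-20) - 56) = 484*(420 - 56) = 484*364 = 176176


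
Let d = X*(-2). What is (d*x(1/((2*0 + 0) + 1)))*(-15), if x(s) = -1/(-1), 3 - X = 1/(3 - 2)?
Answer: 60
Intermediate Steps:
X = 2 (X = 3 - 1/(3 - 2) = 3 - 1/1 = 3 - 1*1 = 3 - 1 = 2)
x(s) = 1 (x(s) = -1*(-1) = 1)
d = -4 (d = 2*(-2) = -4)
(d*x(1/((2*0 + 0) + 1)))*(-15) = -4*1*(-15) = -4*(-15) = 60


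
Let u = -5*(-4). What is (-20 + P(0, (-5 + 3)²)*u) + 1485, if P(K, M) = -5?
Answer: 1365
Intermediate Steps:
u = 20
(-20 + P(0, (-5 + 3)²)*u) + 1485 = (-20 - 5*20) + 1485 = (-20 - 100) + 1485 = -120 + 1485 = 1365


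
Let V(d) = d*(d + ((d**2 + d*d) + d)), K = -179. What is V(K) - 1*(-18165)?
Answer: -11388431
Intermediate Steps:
V(d) = d*(2*d + 2*d**2) (V(d) = d*(d + ((d**2 + d**2) + d)) = d*(d + (2*d**2 + d)) = d*(d + (d + 2*d**2)) = d*(2*d + 2*d**2))
V(K) - 1*(-18165) = 2*(-179)**2*(1 - 179) - 1*(-18165) = 2*32041*(-178) + 18165 = -11406596 + 18165 = -11388431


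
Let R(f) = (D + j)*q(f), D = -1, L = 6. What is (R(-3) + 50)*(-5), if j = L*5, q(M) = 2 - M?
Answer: -975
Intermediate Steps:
j = 30 (j = 6*5 = 30)
R(f) = 58 - 29*f (R(f) = (-1 + 30)*(2 - f) = 29*(2 - f) = 58 - 29*f)
(R(-3) + 50)*(-5) = ((58 - 29*(-3)) + 50)*(-5) = ((58 + 87) + 50)*(-5) = (145 + 50)*(-5) = 195*(-5) = -975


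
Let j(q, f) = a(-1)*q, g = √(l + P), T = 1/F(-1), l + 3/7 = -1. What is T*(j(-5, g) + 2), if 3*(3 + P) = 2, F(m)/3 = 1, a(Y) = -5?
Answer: 9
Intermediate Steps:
l = -10/7 (l = -3/7 - 1 = -10/7 ≈ -1.4286)
F(m) = 3 (F(m) = 3*1 = 3)
P = -7/3 (P = -3 + (⅓)*2 = -3 + ⅔ = -7/3 ≈ -2.3333)
T = ⅓ (T = 1/3 = ⅓ ≈ 0.33333)
g = I*√1659/21 (g = √(-10/7 - 7/3) = √(-79/21) = I*√1659/21 ≈ 1.9396*I)
j(q, f) = -5*q
T*(j(-5, g) + 2) = (-5*(-5) + 2)/3 = (25 + 2)/3 = (⅓)*27 = 9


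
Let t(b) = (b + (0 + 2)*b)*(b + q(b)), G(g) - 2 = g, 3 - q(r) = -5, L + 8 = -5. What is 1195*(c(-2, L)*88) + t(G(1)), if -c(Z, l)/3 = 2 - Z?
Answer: -1261821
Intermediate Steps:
L = -13 (L = -8 - 5 = -13)
c(Z, l) = -6 + 3*Z (c(Z, l) = -3*(2 - Z) = -6 + 3*Z)
q(r) = 8 (q(r) = 3 - 1*(-5) = 3 + 5 = 8)
G(g) = 2 + g
t(b) = 3*b*(8 + b) (t(b) = (b + (0 + 2)*b)*(b + 8) = (b + 2*b)*(8 + b) = (3*b)*(8 + b) = 3*b*(8 + b))
1195*(c(-2, L)*88) + t(G(1)) = 1195*((-6 + 3*(-2))*88) + 3*(2 + 1)*(8 + (2 + 1)) = 1195*((-6 - 6)*88) + 3*3*(8 + 3) = 1195*(-12*88) + 3*3*11 = 1195*(-1056) + 99 = -1261920 + 99 = -1261821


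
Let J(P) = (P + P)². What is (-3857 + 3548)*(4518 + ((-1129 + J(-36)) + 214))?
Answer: -2715183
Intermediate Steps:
J(P) = 4*P² (J(P) = (2*P)² = 4*P²)
(-3857 + 3548)*(4518 + ((-1129 + J(-36)) + 214)) = (-3857 + 3548)*(4518 + ((-1129 + 4*(-36)²) + 214)) = -309*(4518 + ((-1129 + 4*1296) + 214)) = -309*(4518 + ((-1129 + 5184) + 214)) = -309*(4518 + (4055 + 214)) = -309*(4518 + 4269) = -309*8787 = -2715183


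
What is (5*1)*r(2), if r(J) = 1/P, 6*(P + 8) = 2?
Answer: -15/23 ≈ -0.65217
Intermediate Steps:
P = -23/3 (P = -8 + (1/6)*2 = -8 + 1/3 = -23/3 ≈ -7.6667)
r(J) = -3/23 (r(J) = 1/(-23/3) = -3/23)
(5*1)*r(2) = (5*1)*(-3/23) = 5*(-3/23) = -15/23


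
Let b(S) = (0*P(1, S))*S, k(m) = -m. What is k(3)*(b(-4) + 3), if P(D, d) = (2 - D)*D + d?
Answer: -9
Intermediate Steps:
P(D, d) = d + D*(2 - D) (P(D, d) = D*(2 - D) + d = d + D*(2 - D))
b(S) = 0 (b(S) = (0*(S - 1*1² + 2*1))*S = (0*(S - 1*1 + 2))*S = (0*(S - 1 + 2))*S = (0*(1 + S))*S = 0*S = 0)
k(3)*(b(-4) + 3) = (-1*3)*(0 + 3) = -3*3 = -9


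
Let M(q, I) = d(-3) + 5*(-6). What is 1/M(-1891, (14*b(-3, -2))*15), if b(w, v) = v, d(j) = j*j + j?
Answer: -1/24 ≈ -0.041667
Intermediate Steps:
d(j) = j + j² (d(j) = j² + j = j + j²)
M(q, I) = -24 (M(q, I) = -3*(1 - 3) + 5*(-6) = -3*(-2) - 30 = 6 - 30 = -24)
1/M(-1891, (14*b(-3, -2))*15) = 1/(-24) = -1/24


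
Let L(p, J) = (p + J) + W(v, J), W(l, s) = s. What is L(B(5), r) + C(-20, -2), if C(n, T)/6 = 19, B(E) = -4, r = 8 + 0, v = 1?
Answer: 126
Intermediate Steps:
r = 8
L(p, J) = p + 2*J (L(p, J) = (p + J) + J = (J + p) + J = p + 2*J)
C(n, T) = 114 (C(n, T) = 6*19 = 114)
L(B(5), r) + C(-20, -2) = (-4 + 2*8) + 114 = (-4 + 16) + 114 = 12 + 114 = 126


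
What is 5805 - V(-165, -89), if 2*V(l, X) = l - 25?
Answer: 5900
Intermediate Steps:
V(l, X) = -25/2 + l/2 (V(l, X) = (l - 25)/2 = (-25 + l)/2 = -25/2 + l/2)
5805 - V(-165, -89) = 5805 - (-25/2 + (½)*(-165)) = 5805 - (-25/2 - 165/2) = 5805 - 1*(-95) = 5805 + 95 = 5900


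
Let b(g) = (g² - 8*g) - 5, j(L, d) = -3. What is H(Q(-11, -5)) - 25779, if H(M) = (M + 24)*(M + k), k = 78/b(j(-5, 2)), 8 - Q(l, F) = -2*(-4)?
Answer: -179985/7 ≈ -25712.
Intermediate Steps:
Q(l, F) = 0 (Q(l, F) = 8 - (-2)*(-4) = 8 - 1*8 = 8 - 8 = 0)
b(g) = -5 + g² - 8*g
k = 39/14 (k = 78/(-5 + (-3)² - 8*(-3)) = 78/(-5 + 9 + 24) = 78/28 = 78*(1/28) = 39/14 ≈ 2.7857)
H(M) = (24 + M)*(39/14 + M) (H(M) = (M + 24)*(M + 39/14) = (24 + M)*(39/14 + M))
H(Q(-11, -5)) - 25779 = (468/7 + 0² + (375/14)*0) - 25779 = (468/7 + 0 + 0) - 25779 = 468/7 - 25779 = -179985/7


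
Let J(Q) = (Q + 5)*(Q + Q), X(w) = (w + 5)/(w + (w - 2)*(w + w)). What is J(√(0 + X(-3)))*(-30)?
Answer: -40/9 - 100*√6/3 ≈ -86.094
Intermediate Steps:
X(w) = (5 + w)/(w + 2*w*(-2 + w)) (X(w) = (5 + w)/(w + (-2 + w)*(2*w)) = (5 + w)/(w + 2*w*(-2 + w)))
J(Q) = 2*Q*(5 + Q) (J(Q) = (5 + Q)*(2*Q) = 2*Q*(5 + Q))
J(√(0 + X(-3)))*(-30) = (2*√(0 + (5 - 3)/((-3)*(-3 + 2*(-3))))*(5 + √(0 + (5 - 3)/((-3)*(-3 + 2*(-3))))))*(-30) = (2*√(0 - ⅓*2/(-3 - 6))*(5 + √(0 - ⅓*2/(-3 - 6))))*(-30) = (2*√(0 - ⅓*2/(-9))*(5 + √(0 - ⅓*2/(-9))))*(-30) = (2*√(0 - ⅓*(-⅑)*2)*(5 + √(0 - ⅓*(-⅑)*2)))*(-30) = (2*√(0 + 2/27)*(5 + √(0 + 2/27)))*(-30) = (2*√(2/27)*(5 + √(2/27)))*(-30) = (2*(√6/9)*(5 + √6/9))*(-30) = (2*√6*(5 + √6/9)/9)*(-30) = -20*√6*(5 + √6/9)/3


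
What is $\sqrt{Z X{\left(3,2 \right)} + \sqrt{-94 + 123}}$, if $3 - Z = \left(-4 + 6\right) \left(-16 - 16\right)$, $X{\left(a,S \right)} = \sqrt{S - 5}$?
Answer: $\sqrt{\sqrt{29} + 67 i \sqrt{3}} \approx 7.7961 + 7.4427 i$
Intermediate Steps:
$X{\left(a,S \right)} = \sqrt{-5 + S}$
$Z = 67$ ($Z = 3 - \left(-4 + 6\right) \left(-16 - 16\right) = 3 - 2 \left(-32\right) = 3 - -64 = 3 + 64 = 67$)
$\sqrt{Z X{\left(3,2 \right)} + \sqrt{-94 + 123}} = \sqrt{67 \sqrt{-5 + 2} + \sqrt{-94 + 123}} = \sqrt{67 \sqrt{-3} + \sqrt{29}} = \sqrt{67 i \sqrt{3} + \sqrt{29}} = \sqrt{\sqrt{29} + 67 i \sqrt{3}}$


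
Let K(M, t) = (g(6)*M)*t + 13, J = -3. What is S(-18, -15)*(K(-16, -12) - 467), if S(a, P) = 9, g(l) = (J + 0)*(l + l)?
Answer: -66294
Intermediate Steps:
g(l) = -6*l (g(l) = (-3 + 0)*(l + l) = -6*l)
K(M, t) = 13 - 36*M*t (K(M, t) = ((-6*6)*M)*t + 13 = (-36*M)*t + 13 = -36*M*t + 13 = 13 - 36*M*t)
S(-18, -15)*(K(-16, -12) - 467) = 9*((13 - 36*(-16)*(-12)) - 467) = 9*((13 - 6912) - 467) = 9*(-6899 - 467) = 9*(-7366) = -66294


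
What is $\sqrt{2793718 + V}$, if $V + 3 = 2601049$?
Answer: $2 \sqrt{1348691} \approx 2322.7$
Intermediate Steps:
$V = 2601046$ ($V = -3 + 2601049 = 2601046$)
$\sqrt{2793718 + V} = \sqrt{2793718 + 2601046} = \sqrt{5394764} = 2 \sqrt{1348691}$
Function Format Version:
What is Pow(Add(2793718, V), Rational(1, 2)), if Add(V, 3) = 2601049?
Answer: Mul(2, Pow(1348691, Rational(1, 2))) ≈ 2322.7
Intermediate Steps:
V = 2601046 (V = Add(-3, 2601049) = 2601046)
Pow(Add(2793718, V), Rational(1, 2)) = Pow(Add(2793718, 2601046), Rational(1, 2)) = Pow(5394764, Rational(1, 2)) = Mul(2, Pow(1348691, Rational(1, 2)))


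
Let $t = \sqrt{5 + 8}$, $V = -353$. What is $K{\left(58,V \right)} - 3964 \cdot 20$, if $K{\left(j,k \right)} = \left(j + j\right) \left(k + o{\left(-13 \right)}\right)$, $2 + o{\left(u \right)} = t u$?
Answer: $-120460 - 1508 \sqrt{13} \approx -1.259 \cdot 10^{5}$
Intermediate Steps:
$t = \sqrt{13} \approx 3.6056$
$o{\left(u \right)} = -2 + u \sqrt{13}$ ($o{\left(u \right)} = -2 + \sqrt{13} u = -2 + u \sqrt{13}$)
$K{\left(j,k \right)} = 2 j \left(-2 + k - 13 \sqrt{13}\right)$ ($K{\left(j,k \right)} = \left(j + j\right) \left(k - \left(2 + 13 \sqrt{13}\right)\right) = 2 j \left(-2 + k - 13 \sqrt{13}\right)$)
$K{\left(58,V \right)} - 3964 \cdot 20 = 2 \cdot 58 \left(-2 - 353 - 13 \sqrt{13}\right) - 3964 \cdot 20 = 2 \cdot 58 \left(-355 - 13 \sqrt{13}\right) - 79280 = \left(-41180 - 1508 \sqrt{13}\right) - 79280 = -120460 - 1508 \sqrt{13}$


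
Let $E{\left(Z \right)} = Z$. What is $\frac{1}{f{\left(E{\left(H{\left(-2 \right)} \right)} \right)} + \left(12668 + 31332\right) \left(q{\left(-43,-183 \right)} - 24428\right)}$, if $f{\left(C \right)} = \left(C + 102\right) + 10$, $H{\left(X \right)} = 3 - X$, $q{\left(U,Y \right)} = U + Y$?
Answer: $- \frac{1}{1084775883} \approx -9.2185 \cdot 10^{-10}$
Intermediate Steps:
$f{\left(C \right)} = 112 + C$ ($f{\left(C \right)} = \left(102 + C\right) + 10 = 112 + C$)
$\frac{1}{f{\left(E{\left(H{\left(-2 \right)} \right)} \right)} + \left(12668 + 31332\right) \left(q{\left(-43,-183 \right)} - 24428\right)} = \frac{1}{\left(112 + \left(3 - -2\right)\right) + \left(12668 + 31332\right) \left(\left(-43 - 183\right) - 24428\right)} = \frac{1}{\left(112 + \left(3 + 2\right)\right) + 44000 \left(-226 - 24428\right)} = \frac{1}{\left(112 + 5\right) + 44000 \left(-24654\right)} = \frac{1}{117 - 1084776000} = \frac{1}{-1084775883} = - \frac{1}{1084775883}$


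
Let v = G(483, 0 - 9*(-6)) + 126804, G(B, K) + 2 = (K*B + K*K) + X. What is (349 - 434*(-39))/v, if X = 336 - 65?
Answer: 17275/156071 ≈ 0.11069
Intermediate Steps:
X = 271
G(B, K) = 269 + K² + B*K (G(B, K) = -2 + ((K*B + K*K) + 271) = -2 + ((B*K + K²) + 271) = -2 + ((K² + B*K) + 271) = -2 + (271 + K² + B*K) = 269 + K² + B*K)
v = 156071 (v = (269 + (0 - 9*(-6))² + 483*(0 - 9*(-6))) + 126804 = (269 + (0 + 54)² + 483*(0 + 54)) + 126804 = (269 + 54² + 483*54) + 126804 = (269 + 2916 + 26082) + 126804 = 29267 + 126804 = 156071)
(349 - 434*(-39))/v = (349 - 434*(-39))/156071 = (349 + 16926)*(1/156071) = 17275*(1/156071) = 17275/156071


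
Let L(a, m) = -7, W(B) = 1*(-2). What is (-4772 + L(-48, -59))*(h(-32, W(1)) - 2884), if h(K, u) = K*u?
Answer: 13476780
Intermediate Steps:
W(B) = -2
(-4772 + L(-48, -59))*(h(-32, W(1)) - 2884) = (-4772 - 7)*(-32*(-2) - 2884) = -4779*(64 - 2884) = -4779*(-2820) = 13476780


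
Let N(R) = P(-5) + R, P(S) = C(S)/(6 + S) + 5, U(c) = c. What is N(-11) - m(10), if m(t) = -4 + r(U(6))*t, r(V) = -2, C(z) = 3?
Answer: 21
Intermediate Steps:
P(S) = 5 + 3/(6 + S) (P(S) = 3/(6 + S) + 5 = 5 + 3/(6 + S))
N(R) = 8 + R (N(R) = (33 + 5*(-5))/(6 - 5) + R = (33 - 25)/1 + R = 1*8 + R = 8 + R)
m(t) = -4 - 2*t
N(-11) - m(10) = (8 - 11) - (-4 - 2*10) = -3 - (-4 - 20) = -3 - 1*(-24) = -3 + 24 = 21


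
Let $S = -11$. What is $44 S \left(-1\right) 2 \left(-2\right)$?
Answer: $-1936$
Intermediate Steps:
$44 S \left(-1\right) 2 \left(-2\right) = 44 \left(-11\right) \left(-1\right) 2 \left(-2\right) = - 484 \left(\left(-2\right) \left(-2\right)\right) = \left(-484\right) 4 = -1936$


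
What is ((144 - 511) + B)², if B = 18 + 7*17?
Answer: 52900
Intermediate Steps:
B = 137 (B = 18 + 119 = 137)
((144 - 511) + B)² = ((144 - 511) + 137)² = (-367 + 137)² = (-230)² = 52900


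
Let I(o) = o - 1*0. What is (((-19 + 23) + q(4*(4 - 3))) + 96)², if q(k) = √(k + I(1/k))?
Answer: (200 + √17)²/4 ≈ 10417.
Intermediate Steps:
I(o) = o (I(o) = o + 0 = o)
q(k) = √(k + 1/k)
(((-19 + 23) + q(4*(4 - 3))) + 96)² = (((-19 + 23) + √(4*(4 - 3) + 1/(4*(4 - 3)))) + 96)² = ((4 + √(4*1 + 1/(4*1))) + 96)² = ((4 + √(4 + 1/4)) + 96)² = ((4 + √(4 + ¼)) + 96)² = ((4 + √(17/4)) + 96)² = ((4 + √17/2) + 96)² = (100 + √17/2)²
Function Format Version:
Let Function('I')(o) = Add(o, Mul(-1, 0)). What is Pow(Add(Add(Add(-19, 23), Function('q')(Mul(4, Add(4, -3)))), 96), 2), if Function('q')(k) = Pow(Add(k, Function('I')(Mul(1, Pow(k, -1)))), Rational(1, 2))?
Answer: Mul(Rational(1, 4), Pow(Add(200, Pow(17, Rational(1, 2))), 2)) ≈ 10417.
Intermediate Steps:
Function('I')(o) = o (Function('I')(o) = Add(o, 0) = o)
Function('q')(k) = Pow(Add(k, Pow(k, -1)), Rational(1, 2)) (Function('q')(k) = Pow(Add(k, Mul(1, Pow(k, -1))), Rational(1, 2)) = Pow(Add(k, Pow(k, -1)), Rational(1, 2)))
Pow(Add(Add(Add(-19, 23), Function('q')(Mul(4, Add(4, -3)))), 96), 2) = Pow(Add(Add(Add(-19, 23), Pow(Add(Mul(4, Add(4, -3)), Pow(Mul(4, Add(4, -3)), -1)), Rational(1, 2))), 96), 2) = Pow(Add(Add(4, Pow(Add(Mul(4, 1), Pow(Mul(4, 1), -1)), Rational(1, 2))), 96), 2) = Pow(Add(Add(4, Pow(Add(4, Pow(4, -1)), Rational(1, 2))), 96), 2) = Pow(Add(Add(4, Pow(Add(4, Rational(1, 4)), Rational(1, 2))), 96), 2) = Pow(Add(Add(4, Pow(Rational(17, 4), Rational(1, 2))), 96), 2) = Pow(Add(Add(4, Mul(Rational(1, 2), Pow(17, Rational(1, 2)))), 96), 2) = Pow(Add(100, Mul(Rational(1, 2), Pow(17, Rational(1, 2)))), 2)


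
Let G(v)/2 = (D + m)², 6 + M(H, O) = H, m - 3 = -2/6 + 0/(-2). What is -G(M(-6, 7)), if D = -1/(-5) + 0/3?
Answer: -3698/225 ≈ -16.436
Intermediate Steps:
m = 8/3 (m = 3 + (-2/6 + 0/(-2)) = 3 + (-2*⅙ + 0*(-½)) = 3 + (-⅓ + 0) = 3 - ⅓ = 8/3 ≈ 2.6667)
M(H, O) = -6 + H
D = ⅕ (D = -1*(-⅕) + 0*(⅓) = ⅕ + 0 = ⅕ ≈ 0.20000)
G(v) = 3698/225 (G(v) = 2*(⅕ + 8/3)² = 2*(43/15)² = 2*(1849/225) = 3698/225)
-G(M(-6, 7)) = -1*3698/225 = -3698/225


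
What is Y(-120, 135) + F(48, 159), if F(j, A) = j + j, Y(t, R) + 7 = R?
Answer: 224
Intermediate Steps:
Y(t, R) = -7 + R
F(j, A) = 2*j
Y(-120, 135) + F(48, 159) = (-7 + 135) + 2*48 = 128 + 96 = 224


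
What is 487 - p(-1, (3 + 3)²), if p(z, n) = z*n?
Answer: 523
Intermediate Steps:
p(z, n) = n*z
487 - p(-1, (3 + 3)²) = 487 - (3 + 3)²*(-1) = 487 - 6²*(-1) = 487 - 36*(-1) = 487 - 1*(-36) = 487 + 36 = 523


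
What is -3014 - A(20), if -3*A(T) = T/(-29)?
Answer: -262238/87 ≈ -3014.2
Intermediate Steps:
A(T) = T/87 (A(T) = -T/(3*(-29)) = -T*(-1)/(3*29) = -(-1)*T/87 = T/87)
-3014 - A(20) = -3014 - 20/87 = -262238/87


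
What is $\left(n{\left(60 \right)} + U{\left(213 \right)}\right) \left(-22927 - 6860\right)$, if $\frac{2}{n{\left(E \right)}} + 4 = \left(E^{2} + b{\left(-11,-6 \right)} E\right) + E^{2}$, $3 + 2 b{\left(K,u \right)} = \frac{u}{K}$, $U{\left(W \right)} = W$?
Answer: $- \frac{248538557820}{39173} \approx -6.3446 \cdot 10^{6}$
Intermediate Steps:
$b{\left(K,u \right)} = - \frac{3}{2} + \frac{u}{2 K}$ ($b{\left(K,u \right)} = - \frac{3}{2} + \frac{u \frac{1}{K}}{2} = - \frac{3}{2} + \frac{u}{2 K}$)
$n{\left(E \right)} = \frac{2}{-4 + 2 E^{2} - \frac{27 E}{22}}$ ($n{\left(E \right)} = \frac{2}{-4 + \left(\left(E^{2} + \frac{-6 - -33}{2 \left(-11\right)} E\right) + E^{2}\right)} = \frac{2}{-4 + \left(\left(E^{2} + \frac{1}{2} \left(- \frac{1}{11}\right) \left(-6 + 33\right) E\right) + E^{2}\right)} = \frac{2}{-4 + \left(\left(E^{2} + \frac{1}{2} \left(- \frac{1}{11}\right) 27 E\right) + E^{2}\right)} = \frac{2}{-4 + \left(\left(E^{2} - \frac{27 E}{22}\right) + E^{2}\right)} = \frac{2}{-4 + \left(2 E^{2} - \frac{27 E}{22}\right)} = \frac{2}{-4 + 2 E^{2} - \frac{27 E}{22}}$)
$\left(n{\left(60 \right)} + U{\left(213 \right)}\right) \left(-22927 - 6860\right) = \left(\frac{44}{-88 - 1620 + 44 \cdot 60^{2}} + 213\right) \left(-22927 - 6860\right) = \left(\frac{44}{-88 - 1620 + 44 \cdot 3600} + 213\right) \left(-29787\right) = \left(\frac{44}{-88 - 1620 + 158400} + 213\right) \left(-29787\right) = \left(\frac{44}{156692} + 213\right) \left(-29787\right) = \left(44 \cdot \frac{1}{156692} + 213\right) \left(-29787\right) = \left(\frac{11}{39173} + 213\right) \left(-29787\right) = \frac{8343860}{39173} \left(-29787\right) = - \frac{248538557820}{39173}$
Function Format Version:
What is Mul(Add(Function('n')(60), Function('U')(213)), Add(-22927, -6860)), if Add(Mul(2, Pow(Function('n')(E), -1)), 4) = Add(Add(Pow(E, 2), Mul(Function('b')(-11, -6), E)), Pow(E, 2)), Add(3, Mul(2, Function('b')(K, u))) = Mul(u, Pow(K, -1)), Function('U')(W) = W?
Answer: Rational(-248538557820, 39173) ≈ -6.3446e+6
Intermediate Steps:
Function('b')(K, u) = Add(Rational(-3, 2), Mul(Rational(1, 2), u, Pow(K, -1))) (Function('b')(K, u) = Add(Rational(-3, 2), Mul(Rational(1, 2), Mul(u, Pow(K, -1)))) = Add(Rational(-3, 2), Mul(Rational(1, 2), u, Pow(K, -1))))
Function('n')(E) = Mul(2, Pow(Add(-4, Mul(2, Pow(E, 2)), Mul(Rational(-27, 22), E)), -1)) (Function('n')(E) = Mul(2, Pow(Add(-4, Add(Add(Pow(E, 2), Mul(Mul(Rational(1, 2), Pow(-11, -1), Add(-6, Mul(-3, -11))), E)), Pow(E, 2))), -1)) = Mul(2, Pow(Add(-4, Add(Add(Pow(E, 2), Mul(Mul(Rational(1, 2), Rational(-1, 11), Add(-6, 33)), E)), Pow(E, 2))), -1)) = Mul(2, Pow(Add(-4, Add(Add(Pow(E, 2), Mul(Mul(Rational(1, 2), Rational(-1, 11), 27), E)), Pow(E, 2))), -1)) = Mul(2, Pow(Add(-4, Add(Add(Pow(E, 2), Mul(Rational(-27, 22), E)), Pow(E, 2))), -1)) = Mul(2, Pow(Add(-4, Add(Mul(2, Pow(E, 2)), Mul(Rational(-27, 22), E))), -1)) = Mul(2, Pow(Add(-4, Mul(2, Pow(E, 2)), Mul(Rational(-27, 22), E)), -1)))
Mul(Add(Function('n')(60), Function('U')(213)), Add(-22927, -6860)) = Mul(Add(Mul(44, Pow(Add(-88, Mul(-27, 60), Mul(44, Pow(60, 2))), -1)), 213), Add(-22927, -6860)) = Mul(Add(Mul(44, Pow(Add(-88, -1620, Mul(44, 3600)), -1)), 213), -29787) = Mul(Add(Mul(44, Pow(Add(-88, -1620, 158400), -1)), 213), -29787) = Mul(Add(Mul(44, Pow(156692, -1)), 213), -29787) = Mul(Add(Mul(44, Rational(1, 156692)), 213), -29787) = Mul(Add(Rational(11, 39173), 213), -29787) = Mul(Rational(8343860, 39173), -29787) = Rational(-248538557820, 39173)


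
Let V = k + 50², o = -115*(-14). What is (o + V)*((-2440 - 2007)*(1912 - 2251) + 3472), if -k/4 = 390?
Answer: 3853062750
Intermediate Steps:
k = -1560 (k = -4*390 = -1560)
o = 1610
V = 940 (V = -1560 + 50² = -1560 + 2500 = 940)
(o + V)*((-2440 - 2007)*(1912 - 2251) + 3472) = (1610 + 940)*((-2440 - 2007)*(1912 - 2251) + 3472) = 2550*(-4447*(-339) + 3472) = 2550*(1507533 + 3472) = 2550*1511005 = 3853062750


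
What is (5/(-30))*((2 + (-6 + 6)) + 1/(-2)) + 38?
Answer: 151/4 ≈ 37.750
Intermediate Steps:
(5/(-30))*((2 + (-6 + 6)) + 1/(-2)) + 38 = (5*(-1/30))*((2 + 0) - ½) + 38 = -(2 - ½)/6 + 38 = -⅙*3/2 + 38 = -¼ + 38 = 151/4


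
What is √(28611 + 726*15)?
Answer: 3*√4389 ≈ 198.75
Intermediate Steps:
√(28611 + 726*15) = √(28611 + 10890) = √39501 = 3*√4389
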